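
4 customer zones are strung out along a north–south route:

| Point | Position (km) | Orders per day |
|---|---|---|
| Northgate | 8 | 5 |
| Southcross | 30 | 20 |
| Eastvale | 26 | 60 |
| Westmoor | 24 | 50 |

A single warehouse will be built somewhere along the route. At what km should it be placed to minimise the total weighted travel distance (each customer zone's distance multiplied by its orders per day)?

x = 26

For a sum of weighted absolute distances on a line, the optimum is the weighted median (not the mean). Total weight W = 135; half-weight = 67.5.
Sort by position and accumulate weight:
  km 8 (Northgate, w=5) → cum 5
  km 24 (Westmoor, w=50) → cum 55
  km 26 (Eastvale, w=60) → cum 115  ≥ 67.5 → median here
  km 30 (Southcross, w=20) → cum 135
Optimal location: km 26.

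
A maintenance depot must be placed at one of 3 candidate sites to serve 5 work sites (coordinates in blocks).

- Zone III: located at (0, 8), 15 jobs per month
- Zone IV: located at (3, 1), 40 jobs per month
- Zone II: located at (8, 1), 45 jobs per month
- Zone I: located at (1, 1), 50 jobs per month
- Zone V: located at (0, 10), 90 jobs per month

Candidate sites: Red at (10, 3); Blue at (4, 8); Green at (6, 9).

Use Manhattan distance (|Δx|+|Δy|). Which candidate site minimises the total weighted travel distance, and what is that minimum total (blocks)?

Blue, total 1915 blocks

Total weighted distance at each candidate:
  Red (10, 3): total = 2845
  Blue (4, 8): total = 1915
  Green (6, 9): total = 2275
Minimum is at Blue with total 1915 blocks.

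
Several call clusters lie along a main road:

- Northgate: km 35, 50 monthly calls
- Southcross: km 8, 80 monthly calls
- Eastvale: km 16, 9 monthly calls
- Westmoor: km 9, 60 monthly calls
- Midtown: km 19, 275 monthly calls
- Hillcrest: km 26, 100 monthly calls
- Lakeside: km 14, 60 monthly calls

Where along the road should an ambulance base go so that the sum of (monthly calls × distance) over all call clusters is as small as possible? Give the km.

x = 19

For a sum of weighted absolute distances on a line, the optimum is the weighted median (not the mean). Total weight W = 634; half-weight = 317.
Sort by position and accumulate weight:
  km 8 (Southcross, w=80) → cum 80
  km 9 (Westmoor, w=60) → cum 140
  km 14 (Lakeside, w=60) → cum 200
  km 16 (Eastvale, w=9) → cum 209
  km 19 (Midtown, w=275) → cum 484  ≥ 317 → median here
  km 26 (Hillcrest, w=100) → cum 584
  km 35 (Northgate, w=50) → cum 634
Optimal location: km 19.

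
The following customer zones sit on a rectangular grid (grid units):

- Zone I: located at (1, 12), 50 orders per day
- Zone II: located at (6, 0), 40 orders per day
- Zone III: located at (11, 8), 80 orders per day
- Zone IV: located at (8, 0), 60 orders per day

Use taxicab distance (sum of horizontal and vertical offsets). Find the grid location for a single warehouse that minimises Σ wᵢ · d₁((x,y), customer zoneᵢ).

Manhattan distance separates: Σwᵢ(|x−xᵢ|+|y−yᵢ|) = Σwᵢ|x−xᵢ| + Σwᵢ|y−yᵢ|, so x and y are optimised independently as 1-D weighted medians.
Total weight W = 230; half = 115.
x-coordinate, sorted with cumulative weight:
  x=1 (Zone I, w=50) cum 50
  x=6 (Zone II, w=40) cum 90
  x=8 (Zone IV, w=60) cum 150  ← median
  x=11 (Zone III, w=80) cum 230
⇒ x* = 8
y-coordinate, sorted with cumulative weight:
  y=0 (Zone II, w=40) cum 40
  y=0 (Zone IV, w=60) cum 100
  y=8 (Zone III, w=80) cum 180  ← median
  y=12 (Zone I, w=50) cum 230
⇒ y* = 8

(8, 8)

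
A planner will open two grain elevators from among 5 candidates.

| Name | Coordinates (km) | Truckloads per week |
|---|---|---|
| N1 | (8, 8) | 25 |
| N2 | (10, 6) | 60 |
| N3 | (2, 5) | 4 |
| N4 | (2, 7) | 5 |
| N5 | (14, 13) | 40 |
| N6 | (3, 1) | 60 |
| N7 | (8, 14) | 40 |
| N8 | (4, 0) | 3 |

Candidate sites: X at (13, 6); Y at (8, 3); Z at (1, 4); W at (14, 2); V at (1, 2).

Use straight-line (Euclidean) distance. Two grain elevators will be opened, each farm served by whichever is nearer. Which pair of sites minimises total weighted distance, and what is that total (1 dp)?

Evaluate every pair (each demand assigned to the nearer of the two):
  {X, V}: total = 1158.0
  {X, Z}: total = 1227.6
  {X, Y}: total = 1364.7
  {Y, V}: total = 1430.9
  {Y, Z}: total = 1500.6
  {Y, W}: total = 1620.8
  {W, V}: total = 1711.3
  {Z, W}: total = 1722.0
  {X, W}: total = 1767.6
  {Z, V}: total = 2041.9
Best pair: {X, V} with total 1158.0.

{X, V}, total 1158.0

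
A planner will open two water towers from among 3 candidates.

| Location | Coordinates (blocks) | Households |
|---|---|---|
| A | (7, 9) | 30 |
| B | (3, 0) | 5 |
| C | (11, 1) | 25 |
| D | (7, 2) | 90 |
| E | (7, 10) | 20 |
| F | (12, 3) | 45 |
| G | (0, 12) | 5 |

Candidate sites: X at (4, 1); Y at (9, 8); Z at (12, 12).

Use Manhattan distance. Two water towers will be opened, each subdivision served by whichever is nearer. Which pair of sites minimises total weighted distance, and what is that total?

Evaluate every pair (each demand assigned to the nearer of the two):
  {X, Y}: total = 1140
  {X, Z}: total = 1390
  {Y, Z}: total = 1605
Best pair: {X, Y} with total 1140.

{X, Y}, total 1140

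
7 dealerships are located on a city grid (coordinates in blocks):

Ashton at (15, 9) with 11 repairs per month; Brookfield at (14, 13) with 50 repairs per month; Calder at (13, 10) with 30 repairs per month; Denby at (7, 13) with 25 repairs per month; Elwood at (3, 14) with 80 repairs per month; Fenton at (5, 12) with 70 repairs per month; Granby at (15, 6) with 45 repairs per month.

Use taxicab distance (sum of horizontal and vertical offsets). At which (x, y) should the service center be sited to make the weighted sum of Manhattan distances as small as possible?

(7, 12)

Manhattan distance separates: Σwᵢ(|x−xᵢ|+|y−yᵢ|) = Σwᵢ|x−xᵢ| + Σwᵢ|y−yᵢ|, so x and y are optimised independently as 1-D weighted medians.
Total weight W = 311; half = 155.5.
x-coordinate, sorted with cumulative weight:
  x=3 (Elwood, w=80) cum 80
  x=5 (Fenton, w=70) cum 150
  x=7 (Denby, w=25) cum 175  ← median
  x=13 (Calder, w=30) cum 205
  x=14 (Brookfield, w=50) cum 255
  x=15 (Ashton, w=11) cum 266
  x=15 (Granby, w=45) cum 311
⇒ x* = 7
y-coordinate, sorted with cumulative weight:
  y=6 (Granby, w=45) cum 45
  y=9 (Ashton, w=11) cum 56
  y=10 (Calder, w=30) cum 86
  y=12 (Fenton, w=70) cum 156  ← median
  y=13 (Brookfield, w=50) cum 206
  y=13 (Denby, w=25) cum 231
  y=14 (Elwood, w=80) cum 311
⇒ y* = 12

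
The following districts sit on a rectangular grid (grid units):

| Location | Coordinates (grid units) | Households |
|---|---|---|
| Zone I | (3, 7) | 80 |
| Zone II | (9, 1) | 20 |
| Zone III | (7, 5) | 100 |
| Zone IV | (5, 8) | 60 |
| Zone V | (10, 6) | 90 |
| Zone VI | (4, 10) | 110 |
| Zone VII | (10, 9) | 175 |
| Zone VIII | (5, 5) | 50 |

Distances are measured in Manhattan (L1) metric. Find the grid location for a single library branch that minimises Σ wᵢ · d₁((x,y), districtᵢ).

Manhattan distance separates: Σwᵢ(|x−xᵢ|+|y−yᵢ|) = Σwᵢ|x−xᵢ| + Σwᵢ|y−yᵢ|, so x and y are optimised independently as 1-D weighted medians.
Total weight W = 685; half = 342.5.
x-coordinate, sorted with cumulative weight:
  x=3 (Zone I, w=80) cum 80
  x=4 (Zone VI, w=110) cum 190
  x=5 (Zone IV, w=60) cum 250
  x=5 (Zone VIII, w=50) cum 300
  x=7 (Zone III, w=100) cum 400  ← median
  x=9 (Zone II, w=20) cum 420
  x=10 (Zone V, w=90) cum 510
  x=10 (Zone VII, w=175) cum 685
⇒ x* = 7
y-coordinate, sorted with cumulative weight:
  y=1 (Zone II, w=20) cum 20
  y=5 (Zone III, w=100) cum 120
  y=5 (Zone VIII, w=50) cum 170
  y=6 (Zone V, w=90) cum 260
  y=7 (Zone I, w=80) cum 340
  y=8 (Zone IV, w=60) cum 400  ← median
  y=9 (Zone VII, w=175) cum 575
  y=10 (Zone VI, w=110) cum 685
⇒ y* = 8

(7, 8)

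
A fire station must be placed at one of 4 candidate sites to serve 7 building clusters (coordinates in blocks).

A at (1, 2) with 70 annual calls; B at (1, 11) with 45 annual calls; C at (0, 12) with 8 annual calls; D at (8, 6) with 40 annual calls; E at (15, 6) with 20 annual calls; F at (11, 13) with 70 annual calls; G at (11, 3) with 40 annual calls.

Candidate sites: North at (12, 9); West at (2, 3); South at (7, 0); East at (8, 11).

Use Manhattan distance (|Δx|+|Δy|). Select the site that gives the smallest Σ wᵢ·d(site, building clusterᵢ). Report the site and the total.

East, total 2737 blocks

Total weighted distance at each candidate:
  North (12, 9): total = 2995
  West (2, 3): total = 3003
  South (7, 0): total = 3507
  East (8, 11): total = 2737
Minimum is at East with total 2737 blocks.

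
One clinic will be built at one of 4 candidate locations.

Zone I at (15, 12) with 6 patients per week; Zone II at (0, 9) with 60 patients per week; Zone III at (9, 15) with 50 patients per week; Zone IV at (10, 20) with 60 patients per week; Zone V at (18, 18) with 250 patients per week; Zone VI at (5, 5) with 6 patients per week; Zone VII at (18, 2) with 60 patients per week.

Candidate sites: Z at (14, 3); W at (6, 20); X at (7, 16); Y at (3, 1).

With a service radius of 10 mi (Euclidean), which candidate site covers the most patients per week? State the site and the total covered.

X, covering 176

Coverage radius r = 10 mi; a point is covered iff (Δx)²+(Δy)² ≤ 10² = 100.
  Z (14, 3): covers {Zone I, Zone VI, Zone VII} → 72
  W (6, 20): covers {Zone III, Zone IV} → 110
  X (7, 16): covers {Zone I, Zone II, Zone III, Zone IV} → 176
  Y (3, 1): covers {Zone II, Zone VI} → 66
Maximum coverage at X: 176 patients per week.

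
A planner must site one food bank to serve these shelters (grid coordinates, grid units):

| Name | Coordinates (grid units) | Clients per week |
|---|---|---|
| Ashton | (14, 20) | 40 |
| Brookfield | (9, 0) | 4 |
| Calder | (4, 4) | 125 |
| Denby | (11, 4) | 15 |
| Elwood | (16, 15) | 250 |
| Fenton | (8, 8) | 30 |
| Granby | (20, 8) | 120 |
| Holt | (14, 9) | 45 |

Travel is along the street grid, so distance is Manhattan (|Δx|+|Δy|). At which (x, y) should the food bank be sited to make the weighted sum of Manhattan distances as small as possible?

(16, 9)

Manhattan distance separates: Σwᵢ(|x−xᵢ|+|y−yᵢ|) = Σwᵢ|x−xᵢ| + Σwᵢ|y−yᵢ|, so x and y are optimised independently as 1-D weighted medians.
Total weight W = 629; half = 314.5.
x-coordinate, sorted with cumulative weight:
  x=4 (Calder, w=125) cum 125
  x=8 (Fenton, w=30) cum 155
  x=9 (Brookfield, w=4) cum 159
  x=11 (Denby, w=15) cum 174
  x=14 (Ashton, w=40) cum 214
  x=14 (Holt, w=45) cum 259
  x=16 (Elwood, w=250) cum 509  ← median
  x=20 (Granby, w=120) cum 629
⇒ x* = 16
y-coordinate, sorted with cumulative weight:
  y=0 (Brookfield, w=4) cum 4
  y=4 (Calder, w=125) cum 129
  y=4 (Denby, w=15) cum 144
  y=8 (Fenton, w=30) cum 174
  y=8 (Granby, w=120) cum 294
  y=9 (Holt, w=45) cum 339  ← median
  y=15 (Elwood, w=250) cum 589
  y=20 (Ashton, w=40) cum 629
⇒ y* = 9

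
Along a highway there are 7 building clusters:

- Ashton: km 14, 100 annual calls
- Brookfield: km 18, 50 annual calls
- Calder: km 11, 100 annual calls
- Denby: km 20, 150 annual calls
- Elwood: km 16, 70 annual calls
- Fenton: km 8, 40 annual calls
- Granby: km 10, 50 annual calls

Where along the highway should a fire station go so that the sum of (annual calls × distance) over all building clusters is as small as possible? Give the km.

For a sum of weighted absolute distances on a line, the optimum is the weighted median (not the mean). Total weight W = 560; half-weight = 280.
Sort by position and accumulate weight:
  km 8 (Fenton, w=40) → cum 40
  km 10 (Granby, w=50) → cum 90
  km 11 (Calder, w=100) → cum 190
  km 14 (Ashton, w=100) → cum 290  ≥ 280 → median here
  km 16 (Elwood, w=70) → cum 360
  km 18 (Brookfield, w=50) → cum 410
  km 20 (Denby, w=150) → cum 560
Optimal location: km 14.

x = 14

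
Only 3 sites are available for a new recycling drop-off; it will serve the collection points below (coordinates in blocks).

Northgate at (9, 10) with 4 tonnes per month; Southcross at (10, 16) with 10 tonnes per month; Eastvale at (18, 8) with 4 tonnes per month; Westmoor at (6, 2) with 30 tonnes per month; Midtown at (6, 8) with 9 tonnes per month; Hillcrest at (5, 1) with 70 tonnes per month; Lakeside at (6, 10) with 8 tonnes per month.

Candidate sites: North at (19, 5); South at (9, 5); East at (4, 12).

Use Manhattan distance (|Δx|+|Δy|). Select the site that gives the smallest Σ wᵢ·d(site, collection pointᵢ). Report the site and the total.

South, total 1046 blocks

Total weighted distance at each candidate:
  North (19, 5): total = 2304
  South (9, 5): total = 1046
  East (4, 12): total = 1486
Minimum is at South with total 1046 blocks.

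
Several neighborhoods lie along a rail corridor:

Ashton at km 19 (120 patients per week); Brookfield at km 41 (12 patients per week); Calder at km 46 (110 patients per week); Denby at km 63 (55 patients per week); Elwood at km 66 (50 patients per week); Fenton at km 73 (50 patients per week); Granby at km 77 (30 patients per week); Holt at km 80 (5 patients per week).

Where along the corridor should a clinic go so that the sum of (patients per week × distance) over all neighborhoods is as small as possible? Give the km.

For a sum of weighted absolute distances on a line, the optimum is the weighted median (not the mean). Total weight W = 432; half-weight = 216.
Sort by position and accumulate weight:
  km 19 (Ashton, w=120) → cum 120
  km 41 (Brookfield, w=12) → cum 132
  km 46 (Calder, w=110) → cum 242  ≥ 216 → median here
  km 63 (Denby, w=55) → cum 297
  km 66 (Elwood, w=50) → cum 347
  km 73 (Fenton, w=50) → cum 397
  km 77 (Granby, w=30) → cum 427
  km 80 (Holt, w=5) → cum 432
Optimal location: km 46.

x = 46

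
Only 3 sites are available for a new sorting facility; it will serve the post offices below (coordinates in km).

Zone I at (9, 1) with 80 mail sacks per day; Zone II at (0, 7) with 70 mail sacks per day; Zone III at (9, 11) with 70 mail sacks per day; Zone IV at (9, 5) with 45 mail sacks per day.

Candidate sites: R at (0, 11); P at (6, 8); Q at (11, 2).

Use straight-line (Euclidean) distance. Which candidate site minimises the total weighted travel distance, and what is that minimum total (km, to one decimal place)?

P, total 1523.0 km

Total weighted distance at each candidate:
  R (0, 11): total = 2473.0
  P (6, 8): total = 1523.0
  Q (11, 2): total = 1832.3
Minimum is at P with total 1523.0 km.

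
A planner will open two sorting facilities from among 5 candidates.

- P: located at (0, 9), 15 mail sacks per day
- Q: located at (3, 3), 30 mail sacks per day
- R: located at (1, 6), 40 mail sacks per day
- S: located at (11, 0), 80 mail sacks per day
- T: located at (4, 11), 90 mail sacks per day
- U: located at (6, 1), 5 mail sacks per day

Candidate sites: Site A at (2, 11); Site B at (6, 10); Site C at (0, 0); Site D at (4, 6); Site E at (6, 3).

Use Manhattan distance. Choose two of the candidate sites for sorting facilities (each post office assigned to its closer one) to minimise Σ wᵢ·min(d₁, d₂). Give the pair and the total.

Evaluate every pair (each demand assigned to the nearer of the two):
  {Site A, Site E}: total = 1220
  {Site D, Site E}: total = 1415
  {Site B, Site E}: total = 1435
  {Site A, Site D}: total = 1555
  {Site A, Site C}: total = 1575
  {Site B, Site D}: total = 1690
  {Site C, Site D}: total = 1710
  {Site B, Site C}: total = 1750
  {Site A, Site B}: total = 1995
  {Site C, Site E}: total = 2055
Best pair: {Site A, Site E} with total 1220.

{Site A, Site E}, total 1220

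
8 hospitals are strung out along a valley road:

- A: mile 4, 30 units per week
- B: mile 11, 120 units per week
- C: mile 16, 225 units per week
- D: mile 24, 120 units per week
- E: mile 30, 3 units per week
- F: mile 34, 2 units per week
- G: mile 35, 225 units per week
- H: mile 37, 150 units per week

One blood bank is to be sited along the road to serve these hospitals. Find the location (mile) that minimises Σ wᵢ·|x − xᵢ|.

For a sum of weighted absolute distances on a line, the optimum is the weighted median (not the mean). Total weight W = 875; half-weight = 437.5.
Sort by position and accumulate weight:
  mile 4 (A, w=30) → cum 30
  mile 11 (B, w=120) → cum 150
  mile 16 (C, w=225) → cum 375
  mile 24 (D, w=120) → cum 495  ≥ 437.5 → median here
  mile 30 (E, w=3) → cum 498
  mile 34 (F, w=2) → cum 500
  mile 35 (G, w=225) → cum 725
  mile 37 (H, w=150) → cum 875
Optimal location: mile 24.

x = 24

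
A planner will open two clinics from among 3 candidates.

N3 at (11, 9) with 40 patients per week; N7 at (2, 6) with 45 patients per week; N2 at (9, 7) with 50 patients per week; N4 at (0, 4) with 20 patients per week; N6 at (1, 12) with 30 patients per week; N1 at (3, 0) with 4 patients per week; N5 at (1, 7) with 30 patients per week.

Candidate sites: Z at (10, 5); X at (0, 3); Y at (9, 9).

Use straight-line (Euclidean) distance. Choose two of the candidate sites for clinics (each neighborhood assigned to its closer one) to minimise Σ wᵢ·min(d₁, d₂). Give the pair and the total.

{X, Y}, total 759.2

Evaluate every pair (each demand assigned to the nearer of the two):
  {X, Y}: total = 759.2
  {Z, X}: total = 871.3
  {Z, Y}: total = 1261.8
Best pair: {X, Y} with total 759.2.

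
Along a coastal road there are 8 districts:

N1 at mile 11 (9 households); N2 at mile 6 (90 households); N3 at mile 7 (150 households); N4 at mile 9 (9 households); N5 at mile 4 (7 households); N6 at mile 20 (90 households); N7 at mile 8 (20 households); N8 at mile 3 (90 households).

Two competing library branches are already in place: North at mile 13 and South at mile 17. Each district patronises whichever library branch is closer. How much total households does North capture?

The indifferent point is the midpoint (13+17)/2 = 15; districts left of it (closer to North at 13) go to North, those right go to South.
  N8 at 3 (w=90) → North
  N5 at 4 (w=7) → North
  N2 at 6 (w=90) → North
  N3 at 7 (w=150) → North
  N7 at 8 (w=20) → North
  N4 at 9 (w=9) → North
  N1 at 11 (w=9) → North
  N6 at 20 (w=90) → South
North captures 375; South captures 90.

375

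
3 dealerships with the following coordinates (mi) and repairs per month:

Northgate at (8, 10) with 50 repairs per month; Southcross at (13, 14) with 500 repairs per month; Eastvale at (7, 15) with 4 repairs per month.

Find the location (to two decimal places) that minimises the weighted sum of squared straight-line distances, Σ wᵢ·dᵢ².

(12.51, 13.65)

The minimiser of Σwᵢ‖p−pᵢ‖² is the weighted centroid p* = (Σwᵢpᵢ)/(Σwᵢ).
Σwᵢ = 554.
Σwᵢxᵢ = 50·8 + 500·13 + 4·7 = 6928.
Σwᵢyᵢ = 50·10 + 500·14 + 4·15 = 7560.
x* = 6928/554 = 12.51, y* = 7560/554 = 13.65.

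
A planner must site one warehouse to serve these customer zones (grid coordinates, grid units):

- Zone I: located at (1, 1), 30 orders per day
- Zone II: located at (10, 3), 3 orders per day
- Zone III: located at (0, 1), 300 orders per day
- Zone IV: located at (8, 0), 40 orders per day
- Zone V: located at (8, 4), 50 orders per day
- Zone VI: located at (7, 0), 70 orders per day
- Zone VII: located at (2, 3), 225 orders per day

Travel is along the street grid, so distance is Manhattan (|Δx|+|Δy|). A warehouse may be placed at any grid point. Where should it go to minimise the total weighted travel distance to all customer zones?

(2, 1)

Manhattan distance separates: Σwᵢ(|x−xᵢ|+|y−yᵢ|) = Σwᵢ|x−xᵢ| + Σwᵢ|y−yᵢ|, so x and y are optimised independently as 1-D weighted medians.
Total weight W = 718; half = 359.
x-coordinate, sorted with cumulative weight:
  x=0 (Zone III, w=300) cum 300
  x=1 (Zone I, w=30) cum 330
  x=2 (Zone VII, w=225) cum 555  ← median
  x=7 (Zone VI, w=70) cum 625
  x=8 (Zone IV, w=40) cum 665
  x=8 (Zone V, w=50) cum 715
  x=10 (Zone II, w=3) cum 718
⇒ x* = 2
y-coordinate, sorted with cumulative weight:
  y=0 (Zone IV, w=40) cum 40
  y=0 (Zone VI, w=70) cum 110
  y=1 (Zone I, w=30) cum 140
  y=1 (Zone III, w=300) cum 440  ← median
  y=3 (Zone II, w=3) cum 443
  y=3 (Zone VII, w=225) cum 668
  y=4 (Zone V, w=50) cum 718
⇒ y* = 1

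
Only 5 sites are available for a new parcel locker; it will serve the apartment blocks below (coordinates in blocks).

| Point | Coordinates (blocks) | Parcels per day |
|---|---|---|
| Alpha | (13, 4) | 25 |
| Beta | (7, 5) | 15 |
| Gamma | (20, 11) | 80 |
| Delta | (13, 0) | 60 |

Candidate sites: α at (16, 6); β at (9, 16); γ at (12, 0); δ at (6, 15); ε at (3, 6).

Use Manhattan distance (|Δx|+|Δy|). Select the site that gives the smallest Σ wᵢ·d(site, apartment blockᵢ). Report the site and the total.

Total weighted distance at each candidate:
  α (16, 6): total = 1535
  β (9, 16): total = 3075
  γ (12, 0): total = 1855
  δ (6, 15): total = 3375
  ε (3, 6): total = 3095
Minimum is at α with total 1535 blocks.

α, total 1535 blocks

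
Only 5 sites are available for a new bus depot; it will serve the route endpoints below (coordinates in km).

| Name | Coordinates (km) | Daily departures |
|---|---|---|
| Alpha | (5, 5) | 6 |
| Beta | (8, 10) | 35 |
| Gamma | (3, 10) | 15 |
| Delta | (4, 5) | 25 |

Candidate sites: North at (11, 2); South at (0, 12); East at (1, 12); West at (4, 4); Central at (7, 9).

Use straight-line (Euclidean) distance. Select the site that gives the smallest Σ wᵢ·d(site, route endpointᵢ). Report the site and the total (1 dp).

Central, total 263.2 km

Total weighted distance at each candidate:
  North (11, 2): total = 699.4
  South (0, 12): total = 595.9
  East (1, 12): total = 536.0
  West (4, 4): total = 377.1
  Central (7, 9): total = 263.2
Minimum is at Central with total 263.2 km.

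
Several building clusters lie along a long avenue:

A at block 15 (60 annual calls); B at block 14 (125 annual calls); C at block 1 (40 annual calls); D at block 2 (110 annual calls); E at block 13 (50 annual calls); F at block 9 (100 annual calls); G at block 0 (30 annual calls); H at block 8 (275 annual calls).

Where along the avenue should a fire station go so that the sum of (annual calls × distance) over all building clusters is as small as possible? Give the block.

For a sum of weighted absolute distances on a line, the optimum is the weighted median (not the mean). Total weight W = 790; half-weight = 395.
Sort by position and accumulate weight:
  block 0 (G, w=30) → cum 30
  block 1 (C, w=40) → cum 70
  block 2 (D, w=110) → cum 180
  block 8 (H, w=275) → cum 455  ≥ 395 → median here
  block 9 (F, w=100) → cum 555
  block 13 (E, w=50) → cum 605
  block 14 (B, w=125) → cum 730
  block 15 (A, w=60) → cum 790
Optimal location: block 8.

x = 8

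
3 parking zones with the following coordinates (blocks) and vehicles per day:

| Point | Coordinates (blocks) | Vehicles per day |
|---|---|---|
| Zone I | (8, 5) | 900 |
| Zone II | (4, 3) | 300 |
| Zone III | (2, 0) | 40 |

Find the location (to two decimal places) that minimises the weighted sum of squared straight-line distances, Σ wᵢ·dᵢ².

(6.84, 4.35)

The minimiser of Σwᵢ‖p−pᵢ‖² is the weighted centroid p* = (Σwᵢpᵢ)/(Σwᵢ).
Σwᵢ = 1240.
Σwᵢxᵢ = 900·8 + 300·4 + 40·2 = 8480.
Σwᵢyᵢ = 900·5 + 300·3 + 40·0 = 5400.
x* = 8480/1240 = 6.84, y* = 5400/1240 = 4.35.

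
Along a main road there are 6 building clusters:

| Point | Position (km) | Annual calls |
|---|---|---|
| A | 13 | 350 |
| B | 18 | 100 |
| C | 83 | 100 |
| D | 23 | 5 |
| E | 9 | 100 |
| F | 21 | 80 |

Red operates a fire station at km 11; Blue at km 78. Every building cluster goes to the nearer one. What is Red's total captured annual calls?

635

The indifferent point is the midpoint (11+78)/2 = 44.5; building clusters left of it (closer to Red at 11) go to Red, those right go to Blue.
  E at 9 (w=100) → Red
  A at 13 (w=350) → Red
  B at 18 (w=100) → Red
  F at 21 (w=80) → Red
  D at 23 (w=5) → Red
  C at 83 (w=100) → Blue
Red captures 635; Blue captures 100.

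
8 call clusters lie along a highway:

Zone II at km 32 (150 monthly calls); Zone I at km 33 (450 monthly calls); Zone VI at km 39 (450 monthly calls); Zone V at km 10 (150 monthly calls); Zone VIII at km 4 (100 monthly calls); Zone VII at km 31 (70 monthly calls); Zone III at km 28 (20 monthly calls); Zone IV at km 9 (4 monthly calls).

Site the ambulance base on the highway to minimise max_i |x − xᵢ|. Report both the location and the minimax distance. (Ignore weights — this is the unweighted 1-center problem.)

location 21.5, max distance 17.5

The 1-center on a line is the midpoint of the two extreme points: leftmost at 4, rightmost at 39.
Optimal location = (4 + 39)/2 = 21.5; maximum distance = (39 − 4)/2 = 17.5.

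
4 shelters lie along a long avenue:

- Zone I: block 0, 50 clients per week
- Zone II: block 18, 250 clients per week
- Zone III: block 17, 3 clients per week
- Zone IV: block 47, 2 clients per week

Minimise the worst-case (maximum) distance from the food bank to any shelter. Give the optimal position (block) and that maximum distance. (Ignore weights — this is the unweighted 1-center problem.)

The 1-center on a line is the midpoint of the two extreme points: leftmost at 0, rightmost at 47.
Optimal location = (0 + 47)/2 = 23.5; maximum distance = (47 − 0)/2 = 23.5.

location 23.5, max distance 23.5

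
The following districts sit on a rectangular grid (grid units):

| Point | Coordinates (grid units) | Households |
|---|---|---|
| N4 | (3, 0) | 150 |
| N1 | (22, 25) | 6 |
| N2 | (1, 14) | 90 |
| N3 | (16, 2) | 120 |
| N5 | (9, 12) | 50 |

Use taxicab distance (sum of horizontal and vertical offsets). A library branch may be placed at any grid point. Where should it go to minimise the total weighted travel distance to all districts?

Manhattan distance separates: Σwᵢ(|x−xᵢ|+|y−yᵢ|) = Σwᵢ|x−xᵢ| + Σwᵢ|y−yᵢ|, so x and y are optimised independently as 1-D weighted medians.
Total weight W = 416; half = 208.
x-coordinate, sorted with cumulative weight:
  x=1 (N2, w=90) cum 90
  x=3 (N4, w=150) cum 240  ← median
  x=9 (N5, w=50) cum 290
  x=16 (N3, w=120) cum 410
  x=22 (N1, w=6) cum 416
⇒ x* = 3
y-coordinate, sorted with cumulative weight:
  y=0 (N4, w=150) cum 150
  y=2 (N3, w=120) cum 270  ← median
  y=12 (N5, w=50) cum 320
  y=14 (N2, w=90) cum 410
  y=25 (N1, w=6) cum 416
⇒ y* = 2

(3, 2)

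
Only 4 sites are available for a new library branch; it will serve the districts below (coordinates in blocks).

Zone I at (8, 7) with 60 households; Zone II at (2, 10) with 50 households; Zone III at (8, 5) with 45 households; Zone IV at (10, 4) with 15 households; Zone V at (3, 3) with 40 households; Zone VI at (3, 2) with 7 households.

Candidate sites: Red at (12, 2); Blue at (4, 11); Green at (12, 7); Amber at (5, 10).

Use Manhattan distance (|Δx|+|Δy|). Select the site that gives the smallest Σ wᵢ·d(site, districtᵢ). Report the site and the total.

Amber, total 1465 blocks

Total weighted distance at each candidate:
  Red (12, 2): total = 2278
  Blue (4, 11): total = 1705
  Green (12, 7): total = 1853
  Amber (5, 10): total = 1465
Minimum is at Amber with total 1465 blocks.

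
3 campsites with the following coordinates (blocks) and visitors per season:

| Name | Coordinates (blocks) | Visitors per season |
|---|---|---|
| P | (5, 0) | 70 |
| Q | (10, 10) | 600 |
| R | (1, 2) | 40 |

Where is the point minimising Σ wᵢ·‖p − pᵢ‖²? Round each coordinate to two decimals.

(9.00, 8.56)

The minimiser of Σwᵢ‖p−pᵢ‖² is the weighted centroid p* = (Σwᵢpᵢ)/(Σwᵢ).
Σwᵢ = 710.
Σwᵢxᵢ = 70·5 + 600·10 + 40·1 = 6390.
Σwᵢyᵢ = 70·0 + 600·10 + 40·2 = 6080.
x* = 6390/710 = 9.00, y* = 6080/710 = 8.56.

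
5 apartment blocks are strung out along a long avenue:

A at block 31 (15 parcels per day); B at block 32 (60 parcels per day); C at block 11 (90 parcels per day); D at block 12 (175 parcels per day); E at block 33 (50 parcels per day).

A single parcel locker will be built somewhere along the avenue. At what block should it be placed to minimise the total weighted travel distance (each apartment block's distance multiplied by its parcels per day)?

For a sum of weighted absolute distances on a line, the optimum is the weighted median (not the mean). Total weight W = 390; half-weight = 195.
Sort by position and accumulate weight:
  block 11 (C, w=90) → cum 90
  block 12 (D, w=175) → cum 265  ≥ 195 → median here
  block 31 (A, w=15) → cum 280
  block 32 (B, w=60) → cum 340
  block 33 (E, w=50) → cum 390
Optimal location: block 12.

x = 12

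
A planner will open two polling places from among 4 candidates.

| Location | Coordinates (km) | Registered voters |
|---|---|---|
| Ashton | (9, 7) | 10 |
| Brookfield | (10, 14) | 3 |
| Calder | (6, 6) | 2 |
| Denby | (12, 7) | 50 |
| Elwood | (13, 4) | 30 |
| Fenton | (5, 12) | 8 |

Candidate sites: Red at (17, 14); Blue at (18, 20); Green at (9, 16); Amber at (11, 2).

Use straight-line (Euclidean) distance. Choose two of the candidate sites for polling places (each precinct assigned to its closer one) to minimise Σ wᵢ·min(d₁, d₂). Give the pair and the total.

Evaluate every pair (each demand assigned to the nearer of the two):
  {Green, Amber}: total = 458.4
  {Red, Amber}: total = 520.8
  {Blue, Amber}: total = 529.8
  {Red, Green}: total = 916.1
  {Red, Blue}: total = 1005.1
  {Blue, Green}: total = 1016.7
Best pair: {Green, Amber} with total 458.4.

{Green, Amber}, total 458.4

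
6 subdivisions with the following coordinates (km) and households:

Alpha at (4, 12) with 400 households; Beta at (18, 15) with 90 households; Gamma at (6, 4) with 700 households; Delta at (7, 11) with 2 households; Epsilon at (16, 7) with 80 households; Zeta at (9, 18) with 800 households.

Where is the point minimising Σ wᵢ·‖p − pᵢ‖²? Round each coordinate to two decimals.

(7.68, 11.55)

The minimiser of Σwᵢ‖p−pᵢ‖² is the weighted centroid p* = (Σwᵢpᵢ)/(Σwᵢ).
Σwᵢ = 2072.
Σwᵢxᵢ = 400·4 + 90·18 + 700·6 + 2·7 + 80·16 + 800·9 = 15914.
Σwᵢyᵢ = 400·12 + 90·15 + 700·4 + 2·11 + 80·7 + 800·18 = 23932.
x* = 15914/2072 = 7.68, y* = 23932/2072 = 11.55.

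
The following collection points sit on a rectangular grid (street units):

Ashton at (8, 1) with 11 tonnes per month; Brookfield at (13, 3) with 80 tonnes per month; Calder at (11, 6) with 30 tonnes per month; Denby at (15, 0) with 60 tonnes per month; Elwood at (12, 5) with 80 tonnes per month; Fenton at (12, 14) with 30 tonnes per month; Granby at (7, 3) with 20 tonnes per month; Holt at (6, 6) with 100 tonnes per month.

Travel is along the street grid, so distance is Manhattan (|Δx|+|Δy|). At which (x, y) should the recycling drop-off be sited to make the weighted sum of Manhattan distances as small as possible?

Manhattan distance separates: Σwᵢ(|x−xᵢ|+|y−yᵢ|) = Σwᵢ|x−xᵢ| + Σwᵢ|y−yᵢ|, so x and y are optimised independently as 1-D weighted medians.
Total weight W = 411; half = 205.5.
x-coordinate, sorted with cumulative weight:
  x=6 (Holt, w=100) cum 100
  x=7 (Granby, w=20) cum 120
  x=8 (Ashton, w=11) cum 131
  x=11 (Calder, w=30) cum 161
  x=12 (Elwood, w=80) cum 241  ← median
  x=12 (Fenton, w=30) cum 271
  x=13 (Brookfield, w=80) cum 351
  x=15 (Denby, w=60) cum 411
⇒ x* = 12
y-coordinate, sorted with cumulative weight:
  y=0 (Denby, w=60) cum 60
  y=1 (Ashton, w=11) cum 71
  y=3 (Brookfield, w=80) cum 151
  y=3 (Granby, w=20) cum 171
  y=5 (Elwood, w=80) cum 251  ← median
  y=6 (Calder, w=30) cum 281
  y=6 (Holt, w=100) cum 381
  y=14 (Fenton, w=30) cum 411
⇒ y* = 5

(12, 5)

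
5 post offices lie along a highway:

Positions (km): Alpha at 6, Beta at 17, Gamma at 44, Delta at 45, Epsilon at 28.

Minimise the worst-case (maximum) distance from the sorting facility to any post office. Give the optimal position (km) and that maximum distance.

location 25.5, max distance 19.5

The 1-center on a line is the midpoint of the two extreme points: leftmost at 6, rightmost at 45.
Optimal location = (6 + 45)/2 = 25.5; maximum distance = (45 − 6)/2 = 19.5.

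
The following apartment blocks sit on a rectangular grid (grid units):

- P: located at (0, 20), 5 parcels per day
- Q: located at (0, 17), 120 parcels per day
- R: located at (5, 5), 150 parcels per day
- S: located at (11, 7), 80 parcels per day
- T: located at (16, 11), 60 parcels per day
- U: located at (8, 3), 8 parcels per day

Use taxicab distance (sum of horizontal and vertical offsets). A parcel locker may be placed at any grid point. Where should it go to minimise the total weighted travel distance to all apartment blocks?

Manhattan distance separates: Σwᵢ(|x−xᵢ|+|y−yᵢ|) = Σwᵢ|x−xᵢ| + Σwᵢ|y−yᵢ|, so x and y are optimised independently as 1-D weighted medians.
Total weight W = 423; half = 211.5.
x-coordinate, sorted with cumulative weight:
  x=0 (P, w=5) cum 5
  x=0 (Q, w=120) cum 125
  x=5 (R, w=150) cum 275  ← median
  x=8 (U, w=8) cum 283
  x=11 (S, w=80) cum 363
  x=16 (T, w=60) cum 423
⇒ x* = 5
y-coordinate, sorted with cumulative weight:
  y=3 (U, w=8) cum 8
  y=5 (R, w=150) cum 158
  y=7 (S, w=80) cum 238  ← median
  y=11 (T, w=60) cum 298
  y=17 (Q, w=120) cum 418
  y=20 (P, w=5) cum 423
⇒ y* = 7

(5, 7)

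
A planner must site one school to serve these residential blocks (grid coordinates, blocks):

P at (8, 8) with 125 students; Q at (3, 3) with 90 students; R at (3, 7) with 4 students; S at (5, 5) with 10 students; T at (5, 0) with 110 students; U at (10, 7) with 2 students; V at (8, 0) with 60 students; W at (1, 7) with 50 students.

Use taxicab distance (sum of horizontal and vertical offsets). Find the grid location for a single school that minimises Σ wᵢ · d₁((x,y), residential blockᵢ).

Manhattan distance separates: Σwᵢ(|x−xᵢ|+|y−yᵢ|) = Σwᵢ|x−xᵢ| + Σwᵢ|y−yᵢ|, so x and y are optimised independently as 1-D weighted medians.
Total weight W = 451; half = 225.5.
x-coordinate, sorted with cumulative weight:
  x=1 (W, w=50) cum 50
  x=3 (Q, w=90) cum 140
  x=3 (R, w=4) cum 144
  x=5 (S, w=10) cum 154
  x=5 (T, w=110) cum 264  ← median
  x=8 (P, w=125) cum 389
  x=8 (V, w=60) cum 449
  x=10 (U, w=2) cum 451
⇒ x* = 5
y-coordinate, sorted with cumulative weight:
  y=0 (T, w=110) cum 110
  y=0 (V, w=60) cum 170
  y=3 (Q, w=90) cum 260  ← median
  y=5 (S, w=10) cum 270
  y=7 (R, w=4) cum 274
  y=7 (U, w=2) cum 276
  y=7 (W, w=50) cum 326
  y=8 (P, w=125) cum 451
⇒ y* = 3

(5, 3)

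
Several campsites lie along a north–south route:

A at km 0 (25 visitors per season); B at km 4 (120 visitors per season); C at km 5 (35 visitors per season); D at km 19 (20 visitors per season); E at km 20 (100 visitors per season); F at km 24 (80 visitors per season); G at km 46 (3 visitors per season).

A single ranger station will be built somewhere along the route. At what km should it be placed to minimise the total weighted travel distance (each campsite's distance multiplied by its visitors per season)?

x = 19

For a sum of weighted absolute distances on a line, the optimum is the weighted median (not the mean). Total weight W = 383; half-weight = 191.5.
Sort by position and accumulate weight:
  km 0 (A, w=25) → cum 25
  km 4 (B, w=120) → cum 145
  km 5 (C, w=35) → cum 180
  km 19 (D, w=20) → cum 200  ≥ 191.5 → median here
  km 20 (E, w=100) → cum 300
  km 24 (F, w=80) → cum 380
  km 46 (G, w=3) → cum 383
Optimal location: km 19.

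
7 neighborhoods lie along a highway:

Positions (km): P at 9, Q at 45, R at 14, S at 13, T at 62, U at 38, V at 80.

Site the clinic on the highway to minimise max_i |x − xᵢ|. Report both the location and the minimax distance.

The 1-center on a line is the midpoint of the two extreme points: leftmost at 9, rightmost at 80.
Optimal location = (9 + 80)/2 = 44.5; maximum distance = (80 − 9)/2 = 35.5.

location 44.5, max distance 35.5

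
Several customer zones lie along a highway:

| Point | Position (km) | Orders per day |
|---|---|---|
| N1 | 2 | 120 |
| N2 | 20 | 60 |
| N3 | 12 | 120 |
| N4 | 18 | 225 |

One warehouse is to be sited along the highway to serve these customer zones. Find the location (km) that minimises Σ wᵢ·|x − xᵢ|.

For a sum of weighted absolute distances on a line, the optimum is the weighted median (not the mean). Total weight W = 525; half-weight = 262.5.
Sort by position and accumulate weight:
  km 2 (N1, w=120) → cum 120
  km 12 (N3, w=120) → cum 240
  km 18 (N4, w=225) → cum 465  ≥ 262.5 → median here
  km 20 (N2, w=60) → cum 525
Optimal location: km 18.

x = 18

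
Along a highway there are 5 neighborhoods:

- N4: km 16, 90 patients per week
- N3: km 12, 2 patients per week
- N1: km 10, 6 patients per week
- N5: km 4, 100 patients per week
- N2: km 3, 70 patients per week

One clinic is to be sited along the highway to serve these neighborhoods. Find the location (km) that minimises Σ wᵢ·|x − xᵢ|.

x = 4

For a sum of weighted absolute distances on a line, the optimum is the weighted median (not the mean). Total weight W = 268; half-weight = 134.
Sort by position and accumulate weight:
  km 3 (N2, w=70) → cum 70
  km 4 (N5, w=100) → cum 170  ≥ 134 → median here
  km 10 (N1, w=6) → cum 176
  km 12 (N3, w=2) → cum 178
  km 16 (N4, w=90) → cum 268
Optimal location: km 4.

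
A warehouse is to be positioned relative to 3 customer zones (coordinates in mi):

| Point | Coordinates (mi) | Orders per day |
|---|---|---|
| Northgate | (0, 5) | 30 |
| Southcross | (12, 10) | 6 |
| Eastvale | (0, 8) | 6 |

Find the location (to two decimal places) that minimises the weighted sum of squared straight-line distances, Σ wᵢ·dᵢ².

The minimiser of Σwᵢ‖p−pᵢ‖² is the weighted centroid p* = (Σwᵢpᵢ)/(Σwᵢ).
Σwᵢ = 42.
Σwᵢxᵢ = 30·0 + 6·12 + 6·0 = 72.
Σwᵢyᵢ = 30·5 + 6·10 + 6·8 = 258.
x* = 72/42 = 1.71, y* = 258/42 = 6.14.

(1.71, 6.14)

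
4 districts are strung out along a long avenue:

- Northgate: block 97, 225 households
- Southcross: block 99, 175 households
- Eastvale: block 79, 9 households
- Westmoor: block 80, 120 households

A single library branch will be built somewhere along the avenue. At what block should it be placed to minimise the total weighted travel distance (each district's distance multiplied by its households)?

For a sum of weighted absolute distances on a line, the optimum is the weighted median (not the mean). Total weight W = 529; half-weight = 264.5.
Sort by position and accumulate weight:
  block 79 (Eastvale, w=9) → cum 9
  block 80 (Westmoor, w=120) → cum 129
  block 97 (Northgate, w=225) → cum 354  ≥ 264.5 → median here
  block 99 (Southcross, w=175) → cum 529
Optimal location: block 97.

x = 97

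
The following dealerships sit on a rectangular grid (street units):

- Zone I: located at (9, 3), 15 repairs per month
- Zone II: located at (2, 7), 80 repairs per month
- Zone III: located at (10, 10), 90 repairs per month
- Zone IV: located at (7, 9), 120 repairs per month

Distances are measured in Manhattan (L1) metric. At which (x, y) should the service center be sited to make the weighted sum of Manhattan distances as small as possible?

Manhattan distance separates: Σwᵢ(|x−xᵢ|+|y−yᵢ|) = Σwᵢ|x−xᵢ| + Σwᵢ|y−yᵢ|, so x and y are optimised independently as 1-D weighted medians.
Total weight W = 305; half = 152.5.
x-coordinate, sorted with cumulative weight:
  x=2 (Zone II, w=80) cum 80
  x=7 (Zone IV, w=120) cum 200  ← median
  x=9 (Zone I, w=15) cum 215
  x=10 (Zone III, w=90) cum 305
⇒ x* = 7
y-coordinate, sorted with cumulative weight:
  y=3 (Zone I, w=15) cum 15
  y=7 (Zone II, w=80) cum 95
  y=9 (Zone IV, w=120) cum 215  ← median
  y=10 (Zone III, w=90) cum 305
⇒ y* = 9

(7, 9)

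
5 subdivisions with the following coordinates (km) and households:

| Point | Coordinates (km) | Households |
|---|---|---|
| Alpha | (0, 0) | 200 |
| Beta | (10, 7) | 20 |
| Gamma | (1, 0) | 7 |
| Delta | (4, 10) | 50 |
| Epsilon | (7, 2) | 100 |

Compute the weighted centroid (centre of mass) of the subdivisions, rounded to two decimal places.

The minimiser of Σwᵢ‖p−pᵢ‖² is the weighted centroid p* = (Σwᵢpᵢ)/(Σwᵢ).
Σwᵢ = 377.
Σwᵢxᵢ = 200·0 + 20·10 + 7·1 + 50·4 + 100·7 = 1107.
Σwᵢyᵢ = 200·0 + 20·7 + 7·0 + 50·10 + 100·2 = 840.
x* = 1107/377 = 2.94, y* = 840/377 = 2.23.

(2.94, 2.23)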